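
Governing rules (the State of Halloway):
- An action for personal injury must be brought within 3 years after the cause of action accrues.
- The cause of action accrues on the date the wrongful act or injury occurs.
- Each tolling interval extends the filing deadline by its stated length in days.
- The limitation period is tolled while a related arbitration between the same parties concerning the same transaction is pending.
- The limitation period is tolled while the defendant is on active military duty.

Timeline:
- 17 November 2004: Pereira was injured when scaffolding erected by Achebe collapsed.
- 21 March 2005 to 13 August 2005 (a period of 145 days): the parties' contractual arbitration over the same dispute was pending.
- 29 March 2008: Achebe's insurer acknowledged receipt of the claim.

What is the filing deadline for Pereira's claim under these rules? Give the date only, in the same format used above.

10 April 2008

The cause of action accrued on 17 November 2004, the date of the act.
The untolled deadline — 3 years after 17 November 2004 — is 17 November 2007.
Because the pending related arbitration ran from 21 March 2005 to 13 August 2005, the deadline is extended by 145 days to 10 April 2008.
The other events in the timeline have no effect on the limitation period under the stated rules.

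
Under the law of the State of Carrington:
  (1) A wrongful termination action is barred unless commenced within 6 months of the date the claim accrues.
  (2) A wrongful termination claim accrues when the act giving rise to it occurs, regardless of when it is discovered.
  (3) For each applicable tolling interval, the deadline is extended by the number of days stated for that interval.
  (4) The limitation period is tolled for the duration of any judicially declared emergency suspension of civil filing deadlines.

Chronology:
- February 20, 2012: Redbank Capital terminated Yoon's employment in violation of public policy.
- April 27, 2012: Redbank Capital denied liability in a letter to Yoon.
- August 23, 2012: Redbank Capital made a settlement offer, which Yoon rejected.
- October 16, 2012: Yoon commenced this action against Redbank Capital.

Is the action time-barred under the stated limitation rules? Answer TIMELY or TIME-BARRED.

TIME-BARRED

The limitation period began to run on February 20, 2012.
The untolled deadline — 6 months after February 20, 2012 — is August 20, 2012.
Nothing else in the chronology tolls or restarts the period.
The October 16, 2012 filing falls after the August 20, 2012 deadline; the claim is time-barred.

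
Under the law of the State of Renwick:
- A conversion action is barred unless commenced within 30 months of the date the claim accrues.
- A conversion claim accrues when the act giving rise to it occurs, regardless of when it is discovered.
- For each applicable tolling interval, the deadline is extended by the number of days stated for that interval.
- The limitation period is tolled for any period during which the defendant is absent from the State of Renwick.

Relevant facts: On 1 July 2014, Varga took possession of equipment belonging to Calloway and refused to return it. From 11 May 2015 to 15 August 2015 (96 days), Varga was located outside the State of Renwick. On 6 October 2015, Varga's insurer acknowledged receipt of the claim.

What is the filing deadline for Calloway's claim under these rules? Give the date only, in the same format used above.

The claim accrued on 1 July 2014, the date of the act.
30 months from 1 July 2014 is 1 January 2017.
Because the defendant's absence from the jurisdiction ran from 11 May 2015 to 15 August 2015, the deadline is extended by 96 days to 7 April 2017.
Nothing else in the chronology tolls or restarts the period.

7 April 2017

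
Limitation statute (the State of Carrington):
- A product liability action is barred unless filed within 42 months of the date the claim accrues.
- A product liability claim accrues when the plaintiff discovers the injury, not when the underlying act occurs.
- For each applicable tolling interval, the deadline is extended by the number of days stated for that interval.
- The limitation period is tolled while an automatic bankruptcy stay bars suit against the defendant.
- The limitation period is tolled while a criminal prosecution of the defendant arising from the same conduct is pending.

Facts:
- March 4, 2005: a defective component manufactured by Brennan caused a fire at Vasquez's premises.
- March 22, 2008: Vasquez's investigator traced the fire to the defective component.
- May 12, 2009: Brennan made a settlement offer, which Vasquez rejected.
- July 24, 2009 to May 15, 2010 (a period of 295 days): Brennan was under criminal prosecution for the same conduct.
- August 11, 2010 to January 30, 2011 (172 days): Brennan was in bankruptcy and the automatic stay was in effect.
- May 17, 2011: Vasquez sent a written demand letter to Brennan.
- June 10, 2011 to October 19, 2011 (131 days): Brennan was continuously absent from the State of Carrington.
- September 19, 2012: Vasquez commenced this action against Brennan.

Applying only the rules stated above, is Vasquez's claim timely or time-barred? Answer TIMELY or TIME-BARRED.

Accrual is tied to discovery, so the period began on March 22, 2008 rather than on March 4, 2005 when the act occurred.
Adding the 42 months base period to March 22, 2008 gives a deadline of September 22, 2011, before any tolling.
The period was tolled for 295 days by the pending criminal prosecution (July 24, 2009 to May 15, 2010), pushing the deadline to July 13, 2012.
The period was tolled for 172 days by the automatic bankruptcy stay (August 11, 2010 to January 30, 2011), pushing the deadline to January 1, 2013.
Although the defendant's absence ran from June 10, 2011 to October 19, 2011, the stated rules do not make that a tolling event, so it is disregarded.
The other events in the timeline have no effect on the limitation period under the stated rules.
Filing on September 19, 2012 beat the January 1, 2013 deadline — the action is timely.

TIMELY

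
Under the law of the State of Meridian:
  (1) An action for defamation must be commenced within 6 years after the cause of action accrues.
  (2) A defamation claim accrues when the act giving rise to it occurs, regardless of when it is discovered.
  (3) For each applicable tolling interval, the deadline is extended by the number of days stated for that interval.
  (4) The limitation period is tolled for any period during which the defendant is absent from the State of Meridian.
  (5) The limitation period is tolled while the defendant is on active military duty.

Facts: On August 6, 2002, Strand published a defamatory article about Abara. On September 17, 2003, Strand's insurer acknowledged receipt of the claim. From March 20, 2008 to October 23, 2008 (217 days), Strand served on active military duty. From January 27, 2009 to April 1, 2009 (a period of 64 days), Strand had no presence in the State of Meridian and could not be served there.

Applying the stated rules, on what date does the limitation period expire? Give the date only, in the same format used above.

May 14, 2009

The limitation period began to run on August 6, 2002.
The untolled deadline — 6 years after August 6, 2002 — is August 6, 2008.
The defendant's active military service from March 20, 2008 to October 23, 2008 tolled the period for 217 days, extending the deadline to March 11, 2009.
The defendant's absence from the jurisdiction from January 27, 2009 to April 1, 2009 tolled the period for 64 days, extending the deadline to May 14, 2009.
Nothing else in the chronology tolls or restarts the period.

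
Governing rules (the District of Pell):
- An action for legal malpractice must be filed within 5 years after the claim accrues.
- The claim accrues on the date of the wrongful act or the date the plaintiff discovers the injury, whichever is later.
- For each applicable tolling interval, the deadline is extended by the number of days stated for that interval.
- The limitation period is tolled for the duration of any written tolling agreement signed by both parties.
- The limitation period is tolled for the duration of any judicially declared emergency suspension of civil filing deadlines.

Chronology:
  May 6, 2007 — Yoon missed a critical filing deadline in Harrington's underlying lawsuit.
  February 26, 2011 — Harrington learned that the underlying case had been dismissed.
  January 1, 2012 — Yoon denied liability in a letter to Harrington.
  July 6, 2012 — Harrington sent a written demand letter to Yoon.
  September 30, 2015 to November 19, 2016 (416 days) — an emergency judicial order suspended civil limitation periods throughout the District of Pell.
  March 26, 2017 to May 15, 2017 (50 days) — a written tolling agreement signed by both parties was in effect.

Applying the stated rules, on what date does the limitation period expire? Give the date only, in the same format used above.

June 6, 2017

Because discovery on February 26, 2011 post-dates the May 6, 2007 act, accrual under the later-of rule falls on February 26, 2011.
5 years from February 26, 2011 is February 26, 2016.
The period was tolled for 416 days by the emergency suspension of filing deadlines (September 30, 2015 to November 19, 2016), pushing the deadline to April 17, 2017.
The period was tolled for 50 days by the written tolling agreement (March 26, 2017 to May 15, 2017), pushing the deadline to June 6, 2017.
None of the other events listed affects the running of the period under the stated rules.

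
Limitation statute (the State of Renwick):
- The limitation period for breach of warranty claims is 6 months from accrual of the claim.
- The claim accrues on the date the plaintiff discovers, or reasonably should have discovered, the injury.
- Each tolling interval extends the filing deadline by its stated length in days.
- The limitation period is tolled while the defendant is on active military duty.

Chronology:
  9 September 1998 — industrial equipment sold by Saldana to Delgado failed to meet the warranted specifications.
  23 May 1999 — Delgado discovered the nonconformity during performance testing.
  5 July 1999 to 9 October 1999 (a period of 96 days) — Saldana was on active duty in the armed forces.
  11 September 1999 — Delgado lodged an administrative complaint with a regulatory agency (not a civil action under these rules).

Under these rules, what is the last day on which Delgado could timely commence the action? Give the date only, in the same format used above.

Accrual is tied to discovery, so the period began on 23 May 1999 rather than on 9 September 1998 when the act occurred.
Adding the 6 months base period to 23 May 1999 gives a deadline of 23 November 1999, before any tolling.
The defendant's active military service from 5 July 1999 to 9 October 1999 tolled the period for 96 days, extending the deadline to 27 February 2000.
Nothing else in the chronology tolls or restarts the period.

27 February 2000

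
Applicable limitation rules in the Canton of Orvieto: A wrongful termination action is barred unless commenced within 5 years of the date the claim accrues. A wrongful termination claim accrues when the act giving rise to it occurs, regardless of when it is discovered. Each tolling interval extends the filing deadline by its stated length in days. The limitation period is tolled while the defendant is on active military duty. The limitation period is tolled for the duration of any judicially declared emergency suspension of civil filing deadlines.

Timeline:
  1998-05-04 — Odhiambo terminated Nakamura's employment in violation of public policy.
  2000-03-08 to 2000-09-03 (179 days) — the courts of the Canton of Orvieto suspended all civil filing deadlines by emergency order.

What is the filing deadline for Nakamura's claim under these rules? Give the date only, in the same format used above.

2003-10-30

The limitation period began to run on 1998-05-04.
Adding the 5 years base period to 1998-05-04 gives a deadline of 2003-05-04, before any tolling.
Because the emergency suspension of filing deadlines ran from 2000-03-08 to 2000-09-03, the deadline is extended by 179 days to 2003-10-30.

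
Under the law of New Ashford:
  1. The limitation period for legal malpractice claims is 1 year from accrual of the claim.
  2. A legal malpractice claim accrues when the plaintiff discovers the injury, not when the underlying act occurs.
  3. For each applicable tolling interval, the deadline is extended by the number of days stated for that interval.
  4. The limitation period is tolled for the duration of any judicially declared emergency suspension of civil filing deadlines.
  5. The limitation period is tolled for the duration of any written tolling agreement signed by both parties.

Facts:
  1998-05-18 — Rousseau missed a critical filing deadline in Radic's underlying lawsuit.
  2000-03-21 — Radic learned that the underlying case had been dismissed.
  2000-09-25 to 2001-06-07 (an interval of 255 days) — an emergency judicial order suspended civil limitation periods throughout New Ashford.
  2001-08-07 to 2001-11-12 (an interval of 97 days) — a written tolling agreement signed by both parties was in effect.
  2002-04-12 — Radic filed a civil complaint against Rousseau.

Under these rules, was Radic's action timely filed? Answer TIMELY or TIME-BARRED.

The claim did not accrue until Radic discovered the injury on 2000-03-21; the 1998-05-18 act date does not start the clock under the stated rule.
The untolled deadline — 1 year after 2000-03-21 — is 2001-03-21.
The emergency suspension of filing deadlines from 2000-09-25 to 2001-06-07 tolled the period for 255 days, extending the deadline to 2001-12-01.
The written tolling agreement from 2001-08-07 to 2001-11-12 tolled the period for 97 days, extending the deadline to 2002-03-08.
Radic filed on 2002-04-12, after the 2002-03-08 deadline, so the action is time-barred.

TIME-BARRED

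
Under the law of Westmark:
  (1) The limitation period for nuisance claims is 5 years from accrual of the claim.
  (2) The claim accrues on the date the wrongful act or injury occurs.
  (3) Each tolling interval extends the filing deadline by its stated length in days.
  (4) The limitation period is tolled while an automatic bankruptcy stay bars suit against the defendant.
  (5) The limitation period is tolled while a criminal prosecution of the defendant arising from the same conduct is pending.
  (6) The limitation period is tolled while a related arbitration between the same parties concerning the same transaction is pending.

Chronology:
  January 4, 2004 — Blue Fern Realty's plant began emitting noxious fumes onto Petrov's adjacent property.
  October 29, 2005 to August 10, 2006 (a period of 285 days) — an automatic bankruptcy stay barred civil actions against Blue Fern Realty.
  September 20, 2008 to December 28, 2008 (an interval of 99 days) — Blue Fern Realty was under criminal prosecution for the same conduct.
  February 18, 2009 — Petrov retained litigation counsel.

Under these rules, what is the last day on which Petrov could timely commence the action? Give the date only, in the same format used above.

The claim accrued on January 4, 2004, the date of the act.
Adding the 5 years base period to January 4, 2004 gives a deadline of January 4, 2009, before any tolling.
The period was tolled for 285 days by the automatic bankruptcy stay (October 29, 2005 to August 10, 2006), pushing the deadline to October 16, 2009.
Because the pending criminal prosecution ran from September 20, 2008 to December 28, 2008, the deadline is extended by 99 days to January 23, 2010.
Nothing else in the chronology tolls or restarts the period.

January 23, 2010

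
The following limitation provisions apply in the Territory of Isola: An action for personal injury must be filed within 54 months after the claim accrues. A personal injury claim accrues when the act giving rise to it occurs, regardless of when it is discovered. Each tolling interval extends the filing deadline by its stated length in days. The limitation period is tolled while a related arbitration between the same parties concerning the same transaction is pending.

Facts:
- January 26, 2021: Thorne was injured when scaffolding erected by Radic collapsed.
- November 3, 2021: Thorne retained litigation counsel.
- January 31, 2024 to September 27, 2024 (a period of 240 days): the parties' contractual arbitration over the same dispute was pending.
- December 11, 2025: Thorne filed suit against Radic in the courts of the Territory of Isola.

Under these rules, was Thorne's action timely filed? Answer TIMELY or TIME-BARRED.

TIMELY

The claim accrued on January 26, 2021, the date of the act.
54 months from January 26, 2021 is July 26, 2025.
Because the pending related arbitration ran from January 31, 2024 to September 27, 2024, the deadline is extended by 240 days to March 23, 2026.
The other events in the timeline have no effect on the limitation period under the stated rules.
The December 11, 2025 filing precedes the March 23, 2026 deadline; the claim is timely.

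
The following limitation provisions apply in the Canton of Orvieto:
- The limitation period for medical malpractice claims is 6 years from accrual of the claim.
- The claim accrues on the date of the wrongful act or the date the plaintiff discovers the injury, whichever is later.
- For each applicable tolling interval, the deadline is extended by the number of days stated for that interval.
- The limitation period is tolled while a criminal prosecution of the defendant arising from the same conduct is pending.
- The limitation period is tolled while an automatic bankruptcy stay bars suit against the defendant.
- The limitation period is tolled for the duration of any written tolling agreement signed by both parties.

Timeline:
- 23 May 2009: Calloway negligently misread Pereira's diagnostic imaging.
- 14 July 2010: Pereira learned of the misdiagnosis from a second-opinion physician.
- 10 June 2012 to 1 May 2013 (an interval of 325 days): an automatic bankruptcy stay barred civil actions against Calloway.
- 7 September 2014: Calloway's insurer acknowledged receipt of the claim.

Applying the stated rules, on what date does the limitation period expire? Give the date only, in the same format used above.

The claim accrued on 14 July 2010 — the later of the 23 May 2009 act and the 14 July 2010 discovery.
The untolled deadline — 6 years after 14 July 2010 — is 14 July 2016.
The period was tolled for 325 days by the automatic bankruptcy stay (10 June 2012 to 1 May 2013), pushing the deadline to 4 June 2017.
None of the other events listed affects the running of the period under the stated rules.

4 June 2017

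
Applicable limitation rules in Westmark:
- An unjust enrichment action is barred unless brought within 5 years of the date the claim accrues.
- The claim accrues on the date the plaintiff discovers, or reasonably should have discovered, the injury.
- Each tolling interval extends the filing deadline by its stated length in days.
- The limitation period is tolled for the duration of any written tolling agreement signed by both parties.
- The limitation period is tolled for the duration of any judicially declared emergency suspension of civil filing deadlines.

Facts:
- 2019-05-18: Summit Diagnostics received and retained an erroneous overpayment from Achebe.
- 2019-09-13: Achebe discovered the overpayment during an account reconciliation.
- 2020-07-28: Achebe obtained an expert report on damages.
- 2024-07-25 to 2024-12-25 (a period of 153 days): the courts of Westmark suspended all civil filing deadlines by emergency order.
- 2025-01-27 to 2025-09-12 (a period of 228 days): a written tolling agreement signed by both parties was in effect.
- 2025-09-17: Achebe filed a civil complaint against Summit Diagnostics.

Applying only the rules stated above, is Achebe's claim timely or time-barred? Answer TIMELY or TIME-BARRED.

The claim did not accrue until Achebe discovered the injury on 2019-09-13; the 2019-05-18 act date does not start the clock under the stated rule.
5 years from 2019-09-13 is 2024-09-13.
The period was tolled for 153 days by the emergency suspension of filing deadlines (2024-07-25 to 2024-12-25), pushing the deadline to 2025-02-13.
The written tolling agreement from 2025-01-27 to 2025-09-12 tolled the period for 228 days, extending the deadline to 2025-09-29.
The other events in the timeline have no effect on the limitation period under the stated rules.
Achebe filed on 2025-09-17, before the 2025-09-29 deadline, so the action is timely.

TIMELY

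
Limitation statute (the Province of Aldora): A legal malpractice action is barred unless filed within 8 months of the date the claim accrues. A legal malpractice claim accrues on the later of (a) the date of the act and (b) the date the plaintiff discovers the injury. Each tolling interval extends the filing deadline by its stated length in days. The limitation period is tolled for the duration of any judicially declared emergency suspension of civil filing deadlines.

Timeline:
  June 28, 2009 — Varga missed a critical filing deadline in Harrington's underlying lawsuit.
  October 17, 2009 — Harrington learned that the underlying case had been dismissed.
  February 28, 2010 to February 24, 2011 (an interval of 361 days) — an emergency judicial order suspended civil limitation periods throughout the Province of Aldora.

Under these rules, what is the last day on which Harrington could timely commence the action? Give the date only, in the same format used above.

June 13, 2011

Taking the later of the act (June 28, 2009) and discovery (October 17, 2009), the claim accrued on October 17, 2009.
Adding the 8 months base period to October 17, 2009 gives a deadline of June 17, 2010, before any tolling.
Because the emergency suspension of filing deadlines ran from February 28, 2010 to February 24, 2011, the deadline is extended by 361 days to June 13, 2011.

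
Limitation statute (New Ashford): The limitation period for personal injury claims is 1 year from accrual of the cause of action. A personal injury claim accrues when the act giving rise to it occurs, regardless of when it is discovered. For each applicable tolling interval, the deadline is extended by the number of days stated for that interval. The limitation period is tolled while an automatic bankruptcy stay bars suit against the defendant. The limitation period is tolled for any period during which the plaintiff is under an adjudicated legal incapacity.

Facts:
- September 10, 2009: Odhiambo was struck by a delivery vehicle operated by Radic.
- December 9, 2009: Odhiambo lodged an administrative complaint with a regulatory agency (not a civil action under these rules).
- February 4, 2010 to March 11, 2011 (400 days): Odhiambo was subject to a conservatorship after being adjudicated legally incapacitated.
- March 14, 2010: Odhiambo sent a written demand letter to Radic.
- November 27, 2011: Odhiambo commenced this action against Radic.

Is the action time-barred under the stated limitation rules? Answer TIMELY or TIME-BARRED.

The cause of action accrued on September 10, 2009, the date of the act.
Adding the 1 year base period to September 10, 2009 gives a deadline of September 10, 2010, before any tolling.
The period was tolled for 400 days by the plaintiff's legal incapacity (February 4, 2010 to March 11, 2011), pushing the deadline to October 15, 2011.
Nothing else in the chronology tolls or restarts the period.
Odhiambo filed on November 27, 2011, after the October 15, 2011 deadline, so the action is time-barred.

TIME-BARRED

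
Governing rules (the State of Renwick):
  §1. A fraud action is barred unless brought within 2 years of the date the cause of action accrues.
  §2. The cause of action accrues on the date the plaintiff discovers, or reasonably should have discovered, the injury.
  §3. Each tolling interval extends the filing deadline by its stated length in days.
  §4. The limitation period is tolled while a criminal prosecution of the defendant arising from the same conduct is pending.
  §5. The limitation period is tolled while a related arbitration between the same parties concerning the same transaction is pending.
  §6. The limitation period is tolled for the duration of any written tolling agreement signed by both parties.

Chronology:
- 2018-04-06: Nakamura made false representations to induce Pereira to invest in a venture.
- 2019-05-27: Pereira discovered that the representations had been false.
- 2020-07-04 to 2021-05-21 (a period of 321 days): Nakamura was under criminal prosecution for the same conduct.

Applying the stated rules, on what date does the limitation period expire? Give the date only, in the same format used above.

2022-04-13

Accrual is tied to discovery, so the period began on 2019-05-27 rather than on 2018-04-06 when the act occurred.
Adding the 2 years base period to 2019-05-27 gives a deadline of 2021-05-27, before any tolling.
The period was tolled for 321 days by the pending criminal prosecution (2020-07-04 to 2021-05-21), pushing the deadline to 2022-04-13.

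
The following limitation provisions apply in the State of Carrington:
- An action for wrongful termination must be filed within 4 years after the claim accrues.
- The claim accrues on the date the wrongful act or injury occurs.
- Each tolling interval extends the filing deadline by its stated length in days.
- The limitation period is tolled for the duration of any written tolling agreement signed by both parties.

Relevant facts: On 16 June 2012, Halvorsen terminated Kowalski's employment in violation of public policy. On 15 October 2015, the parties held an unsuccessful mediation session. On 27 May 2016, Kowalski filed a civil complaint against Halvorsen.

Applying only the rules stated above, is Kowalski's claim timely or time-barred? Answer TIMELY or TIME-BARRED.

TIMELY

The claim accrued on 16 June 2012, when the wrongful act occurred.
4 years from 16 June 2012 is 16 June 2016.
Nothing else in the chronology tolls or restarts the period.
Kowalski filed on 27 May 2016, before the 16 June 2016 deadline, so the action is timely.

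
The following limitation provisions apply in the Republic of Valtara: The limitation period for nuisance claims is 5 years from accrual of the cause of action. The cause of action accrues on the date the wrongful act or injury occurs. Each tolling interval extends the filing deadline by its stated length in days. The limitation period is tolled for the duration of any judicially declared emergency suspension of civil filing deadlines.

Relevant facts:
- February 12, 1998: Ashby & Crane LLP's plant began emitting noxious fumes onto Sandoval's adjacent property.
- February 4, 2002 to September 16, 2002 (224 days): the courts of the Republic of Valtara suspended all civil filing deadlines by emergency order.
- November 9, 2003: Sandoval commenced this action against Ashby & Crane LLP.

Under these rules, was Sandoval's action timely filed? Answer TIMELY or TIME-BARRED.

TIME-BARRED

The claim accrued on February 12, 1998, when the wrongful act occurred.
5 years from February 12, 1998 is February 12, 2003.
Because the emergency suspension of filing deadlines ran from February 4, 2002 to September 16, 2002, the deadline is extended by 224 days to September 24, 2003.
Sandoval filed on November 9, 2003, after the September 24, 2003 deadline, so the action is time-barred.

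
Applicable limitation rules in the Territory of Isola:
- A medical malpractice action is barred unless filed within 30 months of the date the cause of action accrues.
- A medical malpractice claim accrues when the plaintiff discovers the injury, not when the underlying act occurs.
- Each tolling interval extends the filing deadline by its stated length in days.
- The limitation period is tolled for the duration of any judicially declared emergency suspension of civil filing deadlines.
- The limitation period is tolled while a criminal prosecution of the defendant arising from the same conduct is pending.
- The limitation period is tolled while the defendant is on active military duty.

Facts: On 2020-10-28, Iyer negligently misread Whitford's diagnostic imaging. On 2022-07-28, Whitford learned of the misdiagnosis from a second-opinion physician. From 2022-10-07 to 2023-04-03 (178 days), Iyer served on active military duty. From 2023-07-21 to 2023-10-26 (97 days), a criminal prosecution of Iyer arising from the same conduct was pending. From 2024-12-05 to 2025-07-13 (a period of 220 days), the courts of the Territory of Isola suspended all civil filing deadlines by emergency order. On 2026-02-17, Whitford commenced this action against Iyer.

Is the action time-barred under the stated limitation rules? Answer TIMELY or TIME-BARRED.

TIMELY

Under the discovery rule, the claim accrued on 2022-07-28, when Whitford discovered the injury — not on the 2020-10-28 date of the underlying act.
Adding the 30 months base period to 2022-07-28 gives a deadline of 2025-01-28, before any tolling.
The defendant's active military service from 2022-10-07 to 2023-04-03 tolled the period for 178 days, extending the deadline to 2025-07-25.
Because the pending criminal prosecution ran from 2023-07-21 to 2023-10-26, the deadline is extended by 97 days to 2025-10-30.
The emergency suspension of filing deadlines from 2024-12-05 to 2025-07-13 tolled the period for 220 days, extending the deadline to 2026-06-07.
Filing on 2026-02-17 beat the 2026-06-07 deadline — the action is timely.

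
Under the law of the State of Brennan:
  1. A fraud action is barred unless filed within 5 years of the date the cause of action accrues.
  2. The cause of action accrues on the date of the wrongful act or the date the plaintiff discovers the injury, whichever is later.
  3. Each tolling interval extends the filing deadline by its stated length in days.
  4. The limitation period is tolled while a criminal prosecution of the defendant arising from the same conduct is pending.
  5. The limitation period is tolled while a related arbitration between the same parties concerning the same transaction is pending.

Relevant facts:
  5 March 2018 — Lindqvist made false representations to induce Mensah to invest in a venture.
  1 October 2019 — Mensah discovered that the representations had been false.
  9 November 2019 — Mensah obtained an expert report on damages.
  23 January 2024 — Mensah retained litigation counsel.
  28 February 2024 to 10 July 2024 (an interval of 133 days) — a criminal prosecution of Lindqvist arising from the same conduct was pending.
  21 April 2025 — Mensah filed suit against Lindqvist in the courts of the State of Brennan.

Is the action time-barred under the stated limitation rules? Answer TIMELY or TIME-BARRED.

TIME-BARRED

Because discovery on 1 October 2019 post-dates the 5 March 2018 act, accrual under the later-of rule falls on 1 October 2019.
The untolled deadline — 5 years after 1 October 2019 — is 1 October 2024.
Because the pending criminal prosecution ran from 28 February 2024 to 10 July 2024, the deadline is extended by 133 days to 11 February 2025.
The other events in the timeline have no effect on the limitation period under the stated rules.
Filing on 21 April 2025 missed the 11 February 2025 deadline — the action is time-barred.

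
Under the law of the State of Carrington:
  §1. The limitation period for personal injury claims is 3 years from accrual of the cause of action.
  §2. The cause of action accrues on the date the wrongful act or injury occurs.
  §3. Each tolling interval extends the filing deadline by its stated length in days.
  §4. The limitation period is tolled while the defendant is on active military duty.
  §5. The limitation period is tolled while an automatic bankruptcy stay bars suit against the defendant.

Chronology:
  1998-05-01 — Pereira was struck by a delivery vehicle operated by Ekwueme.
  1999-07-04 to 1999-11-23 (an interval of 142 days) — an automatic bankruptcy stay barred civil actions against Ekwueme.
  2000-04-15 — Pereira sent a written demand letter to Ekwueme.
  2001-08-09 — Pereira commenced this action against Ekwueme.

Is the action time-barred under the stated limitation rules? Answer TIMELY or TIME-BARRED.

TIMELY

The limitation period began to run on 1998-05-01.
Adding the 3 years base period to 1998-05-01 gives a deadline of 2001-05-01, before any tolling.
The period was tolled for 142 days by the automatic bankruptcy stay (1999-07-04 to 1999-11-23), pushing the deadline to 2001-09-20.
None of the other events listed affects the running of the period under the stated rules.
Pereira filed on 2001-08-09, before the 2001-09-20 deadline, so the action is timely.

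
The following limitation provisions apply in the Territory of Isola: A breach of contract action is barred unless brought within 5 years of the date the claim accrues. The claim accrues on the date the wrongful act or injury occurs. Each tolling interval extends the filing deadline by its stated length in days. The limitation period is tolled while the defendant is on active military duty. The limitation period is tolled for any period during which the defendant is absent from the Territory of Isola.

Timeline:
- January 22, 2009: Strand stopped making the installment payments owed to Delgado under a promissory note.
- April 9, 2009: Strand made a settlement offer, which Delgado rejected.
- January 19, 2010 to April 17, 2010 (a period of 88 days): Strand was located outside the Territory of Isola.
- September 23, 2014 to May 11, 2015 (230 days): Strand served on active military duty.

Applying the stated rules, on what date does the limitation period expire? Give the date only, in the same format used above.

The claim accrued on January 22, 2009, when the wrongful act occurred.
5 years from January 22, 2009 is January 22, 2014.
The defendant's absence from the jurisdiction from January 19, 2010 to April 17, 2010 tolled the period for 88 days, extending the deadline to April 20, 2014.
The defendant's active military service from September 23, 2014 to May 11, 2015 began after the period had already run on April 20, 2014, so it has no tolling effect.
Nothing else in the chronology tolls or restarts the period.

April 20, 2014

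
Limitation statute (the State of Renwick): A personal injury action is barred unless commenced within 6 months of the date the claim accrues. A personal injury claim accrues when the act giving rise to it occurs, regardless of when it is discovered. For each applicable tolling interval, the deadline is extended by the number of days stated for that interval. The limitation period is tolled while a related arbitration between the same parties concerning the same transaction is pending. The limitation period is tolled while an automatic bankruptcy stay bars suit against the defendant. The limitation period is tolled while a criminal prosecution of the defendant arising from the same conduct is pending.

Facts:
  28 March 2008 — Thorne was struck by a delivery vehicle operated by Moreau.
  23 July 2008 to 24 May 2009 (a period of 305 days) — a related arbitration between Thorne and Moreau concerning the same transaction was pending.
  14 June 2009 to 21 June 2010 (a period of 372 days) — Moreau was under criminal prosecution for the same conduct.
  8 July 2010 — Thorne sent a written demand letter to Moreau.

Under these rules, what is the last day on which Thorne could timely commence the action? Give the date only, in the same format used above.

The claim accrued on 28 March 2008, when the wrongful act occurred.
Adding the 6 months base period to 28 March 2008 gives a deadline of 28 September 2008, before any tolling.
Because the pending related arbitration ran from 23 July 2008 to 24 May 2009, the deadline is extended by 305 days to 30 July 2009.
The pending criminal prosecution from 14 June 2009 to 21 June 2010 tolled the period for 372 days, extending the deadline to 6 August 2010.
None of the other events listed affects the running of the period under the stated rules.

6 August 2010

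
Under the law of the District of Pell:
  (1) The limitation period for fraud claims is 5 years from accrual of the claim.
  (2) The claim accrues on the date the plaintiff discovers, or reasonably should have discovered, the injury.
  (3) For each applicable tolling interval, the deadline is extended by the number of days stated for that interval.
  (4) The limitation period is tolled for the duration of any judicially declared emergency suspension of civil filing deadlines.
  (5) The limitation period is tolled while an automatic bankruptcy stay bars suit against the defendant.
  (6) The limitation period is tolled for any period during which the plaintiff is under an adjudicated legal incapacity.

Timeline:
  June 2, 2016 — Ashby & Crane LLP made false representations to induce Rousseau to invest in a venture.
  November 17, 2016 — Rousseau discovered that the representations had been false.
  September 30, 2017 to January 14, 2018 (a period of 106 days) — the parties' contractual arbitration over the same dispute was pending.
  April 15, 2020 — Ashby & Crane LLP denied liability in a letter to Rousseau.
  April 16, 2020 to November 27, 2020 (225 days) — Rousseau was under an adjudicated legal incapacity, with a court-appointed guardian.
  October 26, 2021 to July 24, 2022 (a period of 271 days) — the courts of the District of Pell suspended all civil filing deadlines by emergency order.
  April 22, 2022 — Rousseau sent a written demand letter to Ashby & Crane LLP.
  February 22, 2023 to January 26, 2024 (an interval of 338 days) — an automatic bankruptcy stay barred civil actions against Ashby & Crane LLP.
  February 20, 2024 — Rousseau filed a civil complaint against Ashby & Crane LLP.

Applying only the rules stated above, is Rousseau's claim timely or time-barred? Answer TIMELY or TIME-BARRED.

TIMELY

Under the discovery rule, the claim accrued on November 17, 2016, when Rousseau discovered the injury — not on the June 2, 2016 date of the underlying act.
Adding the 5 years base period to November 17, 2016 gives a deadline of November 17, 2021, before any tolling.
Because the plaintiff's legal incapacity ran from April 16, 2020 to November 27, 2020, the deadline is extended by 225 days to June 30, 2022.
The emergency suspension of filing deadlines from October 26, 2021 to July 24, 2022 tolled the period for 271 days, extending the deadline to March 28, 2023.
The automatic bankruptcy stay from February 22, 2023 to January 26, 2024 tolled the period for 338 days, extending the deadline to February 29, 2024.
Although a pending arbitration ran from September 30, 2017 to January 14, 2018, the stated rules do not make that a tolling event, so it is disregarded.
Nothing else in the chronology tolls or restarts the period.
Rousseau filed on February 20, 2024, before the February 29, 2024 deadline, so the action is timely.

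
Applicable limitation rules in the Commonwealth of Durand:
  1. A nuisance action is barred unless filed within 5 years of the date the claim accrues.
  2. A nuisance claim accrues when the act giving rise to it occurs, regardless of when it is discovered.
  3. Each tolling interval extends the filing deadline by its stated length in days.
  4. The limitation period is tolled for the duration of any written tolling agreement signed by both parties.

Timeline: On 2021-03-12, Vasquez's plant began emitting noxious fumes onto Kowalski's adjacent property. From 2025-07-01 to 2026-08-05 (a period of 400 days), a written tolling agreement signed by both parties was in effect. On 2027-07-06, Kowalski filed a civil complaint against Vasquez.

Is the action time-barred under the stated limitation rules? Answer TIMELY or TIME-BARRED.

The claim accrued on 2021-03-12, the date of the act.
5 years from 2021-03-12 is 2026-03-12.
The written tolling agreement from 2025-07-01 to 2026-08-05 tolled the period for 400 days, extending the deadline to 2027-04-16.
Kowalski filed on 2027-07-06, after the 2027-04-16 deadline, so the action is time-barred.

TIME-BARRED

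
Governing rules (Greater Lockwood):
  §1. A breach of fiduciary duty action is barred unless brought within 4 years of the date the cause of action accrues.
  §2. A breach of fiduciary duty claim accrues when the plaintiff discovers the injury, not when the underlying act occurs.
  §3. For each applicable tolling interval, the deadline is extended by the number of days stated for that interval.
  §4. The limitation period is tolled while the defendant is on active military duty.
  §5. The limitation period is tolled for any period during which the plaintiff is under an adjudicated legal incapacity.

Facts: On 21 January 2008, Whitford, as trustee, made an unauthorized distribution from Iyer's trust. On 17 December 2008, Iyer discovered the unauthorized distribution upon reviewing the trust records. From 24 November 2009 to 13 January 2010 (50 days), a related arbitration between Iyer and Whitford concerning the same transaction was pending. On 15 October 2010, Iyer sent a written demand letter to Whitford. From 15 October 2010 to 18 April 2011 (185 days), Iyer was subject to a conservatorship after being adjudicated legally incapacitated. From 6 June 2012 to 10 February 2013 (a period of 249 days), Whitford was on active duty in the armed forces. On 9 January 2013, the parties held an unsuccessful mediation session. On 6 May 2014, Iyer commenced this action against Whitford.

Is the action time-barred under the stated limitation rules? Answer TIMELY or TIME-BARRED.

The claim did not accrue until Iyer discovered the injury on 17 December 2008; the 21 January 2008 act date does not start the clock under the stated rule.
The untolled deadline — 4 years after 17 December 2008 — is 17 December 2012.
Because the plaintiff's legal incapacity ran from 15 October 2010 to 18 April 2011, the deadline is extended by 185 days to 20 June 2013.
Because the defendant's active military service ran from 6 June 2012 to 10 February 2013, the deadline is extended by 249 days to 24 February 2014.
No stated provision tolls the period for a pending arbitration, so the interval from 24 November 2009 to 13 January 2010 has no effect on the deadline.
None of the other events listed affects the running of the period under the stated rules.
The 6 May 2014 filing falls after the 24 February 2014 deadline; the claim is time-barred.

TIME-BARRED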